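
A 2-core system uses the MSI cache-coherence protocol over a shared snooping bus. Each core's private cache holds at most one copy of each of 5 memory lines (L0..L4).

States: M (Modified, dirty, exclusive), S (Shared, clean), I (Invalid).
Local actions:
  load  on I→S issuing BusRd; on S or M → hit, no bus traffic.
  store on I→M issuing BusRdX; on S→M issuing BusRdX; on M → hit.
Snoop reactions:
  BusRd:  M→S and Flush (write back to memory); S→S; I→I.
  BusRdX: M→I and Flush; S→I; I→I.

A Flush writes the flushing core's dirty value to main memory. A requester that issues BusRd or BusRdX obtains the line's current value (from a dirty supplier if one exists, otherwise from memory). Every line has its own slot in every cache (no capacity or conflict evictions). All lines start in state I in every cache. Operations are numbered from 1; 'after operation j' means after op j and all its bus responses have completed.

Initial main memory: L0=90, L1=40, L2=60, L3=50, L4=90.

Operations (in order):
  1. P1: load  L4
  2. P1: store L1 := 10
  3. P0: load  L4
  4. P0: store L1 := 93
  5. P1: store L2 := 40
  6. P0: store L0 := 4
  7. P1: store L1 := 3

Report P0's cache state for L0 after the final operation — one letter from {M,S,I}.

step 1: P1: load  L4  ⟶  IS  (L4)  txn=BusRd  M[L4]=90
step 2: P1: store L1 := 10  ⟶  IM  (L1)  txn=BusRdX  M[L1]=40
step 3: P0: load  L4  ⟶  SS  (L4)  txn=BusRd  M[L4]=90
step 4: P0: store L1 := 93  ⟶  MI  (L1)  txn=BusRdX+Flush  M[L1]=10
step 5: P1: store L2 := 40  ⟶  IM  (L2)  txn=BusRdX  M[L2]=60
step 6: P0: store L0 := 4  ⟶  MI  (L0)  txn=BusRdX  M[L0]=90
step 7: P1: store L1 := 3  ⟶  IM  (L1)  txn=BusRdX+Flush  M[L1]=93

state = M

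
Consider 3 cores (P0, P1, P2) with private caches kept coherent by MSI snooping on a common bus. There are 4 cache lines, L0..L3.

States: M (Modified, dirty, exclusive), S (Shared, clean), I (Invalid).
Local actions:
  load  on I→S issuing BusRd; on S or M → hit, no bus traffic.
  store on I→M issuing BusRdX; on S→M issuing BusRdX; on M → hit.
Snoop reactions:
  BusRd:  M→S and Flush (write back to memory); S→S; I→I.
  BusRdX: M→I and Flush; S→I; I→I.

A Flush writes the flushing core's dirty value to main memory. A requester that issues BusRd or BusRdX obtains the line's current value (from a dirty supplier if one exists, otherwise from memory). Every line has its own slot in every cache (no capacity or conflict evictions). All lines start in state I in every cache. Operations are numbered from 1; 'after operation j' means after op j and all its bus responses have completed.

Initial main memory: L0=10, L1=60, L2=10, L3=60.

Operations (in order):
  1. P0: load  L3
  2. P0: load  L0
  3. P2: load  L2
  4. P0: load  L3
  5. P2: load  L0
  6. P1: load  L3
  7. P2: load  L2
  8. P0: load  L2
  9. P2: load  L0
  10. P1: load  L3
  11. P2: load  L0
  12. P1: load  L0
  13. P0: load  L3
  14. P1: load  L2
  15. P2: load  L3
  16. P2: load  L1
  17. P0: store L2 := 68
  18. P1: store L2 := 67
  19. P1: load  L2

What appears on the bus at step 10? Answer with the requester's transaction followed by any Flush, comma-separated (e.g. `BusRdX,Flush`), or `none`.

bus = none

[1] P0: load  L3 | P0:S(60), P1:I, P2:I | bus: BusRd
[2] P0: load  L0 | P0:S(10), P1:I, P2:I | bus: BusRd
[3] P2: load  L2 | P0:I, P1:I, P2:S(10) | bus: BusRd
[4] P0: load  L3 | P0:S(60), P1:I, P2:I | bus: none
[5] P2: load  L0 | P0:S(10), P1:I, P2:S(10) | bus: BusRd
[6] P1: load  L3 | P0:S(60), P1:S(60), P2:I | bus: BusRd
[7] P2: load  L2 | P0:I, P1:I, P2:S(10) | bus: none
[8] P0: load  L2 | P0:S(10), P1:I, P2:S(10) | bus: BusRd
[9] P2: load  L0 | P0:S(10), P1:I, P2:S(10) | bus: none
[10] P1: load  L3 | P0:S(60), P1:S(60), P2:I | bus: none
[11] P2: load  L0 | P0:S(10), P1:I, P2:S(10) | bus: none
[12] P1: load  L0 | P0:S(10), P1:S(10), P2:S(10) | bus: BusRd
[13] P0: load  L3 | P0:S(60), P1:S(60), P2:I | bus: none
[14] P1: load  L2 | P0:S(10), P1:S(10), P2:S(10) | bus: BusRd
[15] P2: load  L3 | P0:S(60), P1:S(60), P2:S(60) | bus: BusRd
[16] P2: load  L1 | P0:I, P1:I, P2:S(60) | bus: BusRd
[17] P0: store L2 := 68 | P0:M(68), P1:I, P2:I | bus: BusRdX
[18] P1: store L2 := 67 | P0:I, P1:M(67), P2:I | bus: BusRdX,Flush
[19] P1: load  L2 | P0:I, P1:M(67), P2:I | bus: none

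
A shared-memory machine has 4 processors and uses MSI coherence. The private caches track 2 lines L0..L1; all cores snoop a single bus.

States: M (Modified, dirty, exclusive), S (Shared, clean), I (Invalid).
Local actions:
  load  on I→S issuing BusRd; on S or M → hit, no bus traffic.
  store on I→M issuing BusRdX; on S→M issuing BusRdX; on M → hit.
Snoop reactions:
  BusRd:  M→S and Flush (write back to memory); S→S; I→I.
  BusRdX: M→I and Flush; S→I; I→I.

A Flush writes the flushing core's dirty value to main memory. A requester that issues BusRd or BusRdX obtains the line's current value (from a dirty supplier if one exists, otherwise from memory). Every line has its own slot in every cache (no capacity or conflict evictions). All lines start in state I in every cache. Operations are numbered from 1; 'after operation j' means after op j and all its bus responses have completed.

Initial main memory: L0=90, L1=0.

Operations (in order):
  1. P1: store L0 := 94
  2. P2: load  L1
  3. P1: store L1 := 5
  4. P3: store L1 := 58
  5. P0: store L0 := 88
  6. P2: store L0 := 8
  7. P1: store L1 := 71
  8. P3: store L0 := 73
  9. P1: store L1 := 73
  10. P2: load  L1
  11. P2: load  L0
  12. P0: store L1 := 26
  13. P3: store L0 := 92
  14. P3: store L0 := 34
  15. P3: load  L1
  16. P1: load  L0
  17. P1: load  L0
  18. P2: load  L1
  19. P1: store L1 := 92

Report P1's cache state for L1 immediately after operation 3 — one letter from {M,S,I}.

state = M

[1] P1: store L0 := 94 | P0:I, P1:M(94), P2:I, P3:I | bus: BusRdX
[2] P2: load  L1 | P0:I, P1:I, P2:S(0), P3:I | bus: BusRd
[3] P1: store L1 := 5 | P0:I, P1:M(5), P2:I, P3:I | bus: BusRdX
[4] P3: store L1 := 58 | P0:I, P1:I, P2:I, P3:M(58) | bus: BusRdX,Flush
[5] P0: store L0 := 88 | P0:M(88), P1:I, P2:I, P3:I | bus: BusRdX,Flush
[6] P2: store L0 := 8 | P0:I, P1:I, P2:M(8), P3:I | bus: BusRdX,Flush
[7] P1: store L1 := 71 | P0:I, P1:M(71), P2:I, P3:I | bus: BusRdX,Flush
[8] P3: store L0 := 73 | P0:I, P1:I, P2:I, P3:M(73) | bus: BusRdX,Flush
[9] P1: store L1 := 73 | P0:I, P1:M(73), P2:I, P3:I | bus: none
[10] P2: load  L1 | P0:I, P1:S(73), P2:S(73), P3:I | bus: BusRd,Flush
[11] P2: load  L0 | P0:I, P1:I, P2:S(73), P3:S(73) | bus: BusRd,Flush
[12] P0: store L1 := 26 | P0:M(26), P1:I, P2:I, P3:I | bus: BusRdX
[13] P3: store L0 := 92 | P0:I, P1:I, P2:I, P3:M(92) | bus: BusRdX
[14] P3: store L0 := 34 | P0:I, P1:I, P2:I, P3:M(34) | bus: none
[15] P3: load  L1 | P0:S(26), P1:I, P2:I, P3:S(26) | bus: BusRd,Flush
[16] P1: load  L0 | P0:I, P1:S(34), P2:I, P3:S(34) | bus: BusRd,Flush
[17] P1: load  L0 | P0:I, P1:S(34), P2:I, P3:S(34) | bus: none
[18] P2: load  L1 | P0:S(26), P1:I, P2:S(26), P3:S(26) | bus: BusRd
[19] P1: store L1 := 92 | P0:I, P1:M(92), P2:I, P3:I | bus: BusRdX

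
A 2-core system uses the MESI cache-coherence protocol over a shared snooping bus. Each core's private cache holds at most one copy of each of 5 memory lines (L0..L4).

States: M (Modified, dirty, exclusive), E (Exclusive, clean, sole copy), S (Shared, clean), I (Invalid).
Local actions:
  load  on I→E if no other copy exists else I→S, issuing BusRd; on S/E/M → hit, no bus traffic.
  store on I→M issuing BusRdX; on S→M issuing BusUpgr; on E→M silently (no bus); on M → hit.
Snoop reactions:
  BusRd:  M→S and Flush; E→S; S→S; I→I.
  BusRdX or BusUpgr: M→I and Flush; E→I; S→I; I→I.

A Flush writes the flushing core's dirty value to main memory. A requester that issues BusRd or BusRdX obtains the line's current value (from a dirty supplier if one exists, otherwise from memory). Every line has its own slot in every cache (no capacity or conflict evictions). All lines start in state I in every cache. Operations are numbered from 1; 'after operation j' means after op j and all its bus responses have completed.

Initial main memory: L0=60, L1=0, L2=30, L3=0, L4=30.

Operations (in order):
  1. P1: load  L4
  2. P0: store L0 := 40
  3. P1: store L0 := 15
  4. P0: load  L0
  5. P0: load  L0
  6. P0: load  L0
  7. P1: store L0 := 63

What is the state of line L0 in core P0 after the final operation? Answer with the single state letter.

state = I

[1] P1: load  L4 | P0:I, P1:E(30) | bus: BusRd
[2] P0: store L0 := 40 | P0:M(40), P1:I | bus: BusRdX
[3] P1: store L0 := 15 | P0:I, P1:M(15) | bus: BusRdX,Flush
[4] P0: load  L0 | P0:S(15), P1:S(15) | bus: BusRd,Flush
[5] P0: load  L0 | P0:S(15), P1:S(15) | bus: none
[6] P0: load  L0 | P0:S(15), P1:S(15) | bus: none
[7] P1: store L0 := 63 | P0:I, P1:M(63) | bus: BusUpgr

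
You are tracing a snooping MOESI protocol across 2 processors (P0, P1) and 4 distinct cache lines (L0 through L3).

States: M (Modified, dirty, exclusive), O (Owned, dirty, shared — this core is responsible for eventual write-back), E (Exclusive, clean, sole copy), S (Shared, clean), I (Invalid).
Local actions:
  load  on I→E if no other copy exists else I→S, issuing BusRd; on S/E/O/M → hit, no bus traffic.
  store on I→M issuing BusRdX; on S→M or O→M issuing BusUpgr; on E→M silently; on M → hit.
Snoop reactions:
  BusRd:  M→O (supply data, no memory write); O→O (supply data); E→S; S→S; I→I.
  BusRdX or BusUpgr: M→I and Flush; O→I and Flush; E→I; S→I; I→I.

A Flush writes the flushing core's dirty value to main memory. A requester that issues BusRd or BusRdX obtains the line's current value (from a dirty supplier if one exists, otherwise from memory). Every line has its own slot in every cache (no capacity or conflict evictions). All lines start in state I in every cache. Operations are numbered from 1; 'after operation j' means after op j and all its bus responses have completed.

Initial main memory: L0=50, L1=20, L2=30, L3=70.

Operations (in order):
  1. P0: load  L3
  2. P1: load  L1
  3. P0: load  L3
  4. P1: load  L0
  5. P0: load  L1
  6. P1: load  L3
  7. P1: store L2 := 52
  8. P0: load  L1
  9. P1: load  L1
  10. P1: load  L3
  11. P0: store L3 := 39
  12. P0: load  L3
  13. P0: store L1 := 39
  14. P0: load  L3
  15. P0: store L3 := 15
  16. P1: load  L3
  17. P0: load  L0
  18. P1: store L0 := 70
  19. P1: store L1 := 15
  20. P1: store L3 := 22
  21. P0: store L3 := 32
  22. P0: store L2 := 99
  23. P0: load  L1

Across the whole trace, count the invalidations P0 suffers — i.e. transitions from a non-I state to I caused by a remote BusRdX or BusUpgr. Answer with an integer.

invalidations = 3

step 1: P0: load  L3  ⟶  EI  (L3)  txn=BusRd  M[L3]=70
step 2: P1: load  L1  ⟶  IE  (L1)  txn=BusRd  M[L1]=20
step 3: P0: load  L3  ⟶  EI  (L3)  txn=∅  M[L3]=70
step 4: P1: load  L0  ⟶  IE  (L0)  txn=BusRd  M[L0]=50
step 5: P0: load  L1  ⟶  SS  (L1)  txn=BusRd  M[L1]=20
step 6: P1: load  L3  ⟶  SS  (L3)  txn=BusRd  M[L3]=70
step 7: P1: store L2 := 52  ⟶  IM  (L2)  txn=BusRdX  M[L2]=30
step 8: P0: load  L1  ⟶  SS  (L1)  txn=∅  M[L1]=20
step 9: P1: load  L1  ⟶  SS  (L1)  txn=∅  M[L1]=20
step 10: P1: load  L3  ⟶  SS  (L3)  txn=∅  M[L3]=70
step 11: P0: store L3 := 39  ⟶  MI  (L3)  txn=BusUpgr  M[L3]=70
step 12: P0: load  L3  ⟶  MI  (L3)  txn=∅  M[L3]=70
step 13: P0: store L1 := 39  ⟶  MI  (L1)  txn=BusUpgr  M[L1]=20
step 14: P0: load  L3  ⟶  MI  (L3)  txn=∅  M[L3]=70
step 15: P0: store L3 := 15  ⟶  MI  (L3)  txn=∅  M[L3]=70
step 16: P1: load  L3  ⟶  OS  (L3)  txn=BusRd  M[L3]=70
step 17: P0: load  L0  ⟶  SS  (L0)  txn=BusRd  M[L0]=50
step 18: P1: store L0 := 70  ⟶  IM  (L0)  txn=BusUpgr  M[L0]=50
step 19: P1: store L1 := 15  ⟶  IM  (L1)  txn=BusRdX+Flush  M[L1]=39
step 20: P1: store L3 := 22  ⟶  IM  (L3)  txn=BusUpgr+Flush  M[L3]=15
step 21: P0: store L3 := 32  ⟶  MI  (L3)  txn=BusRdX+Flush  M[L3]=22
step 22: P0: store L2 := 99  ⟶  MI  (L2)  txn=BusRdX+Flush  M[L2]=52
step 23: P0: load  L1  ⟶  SO  (L1)  txn=BusRd  M[L1]=39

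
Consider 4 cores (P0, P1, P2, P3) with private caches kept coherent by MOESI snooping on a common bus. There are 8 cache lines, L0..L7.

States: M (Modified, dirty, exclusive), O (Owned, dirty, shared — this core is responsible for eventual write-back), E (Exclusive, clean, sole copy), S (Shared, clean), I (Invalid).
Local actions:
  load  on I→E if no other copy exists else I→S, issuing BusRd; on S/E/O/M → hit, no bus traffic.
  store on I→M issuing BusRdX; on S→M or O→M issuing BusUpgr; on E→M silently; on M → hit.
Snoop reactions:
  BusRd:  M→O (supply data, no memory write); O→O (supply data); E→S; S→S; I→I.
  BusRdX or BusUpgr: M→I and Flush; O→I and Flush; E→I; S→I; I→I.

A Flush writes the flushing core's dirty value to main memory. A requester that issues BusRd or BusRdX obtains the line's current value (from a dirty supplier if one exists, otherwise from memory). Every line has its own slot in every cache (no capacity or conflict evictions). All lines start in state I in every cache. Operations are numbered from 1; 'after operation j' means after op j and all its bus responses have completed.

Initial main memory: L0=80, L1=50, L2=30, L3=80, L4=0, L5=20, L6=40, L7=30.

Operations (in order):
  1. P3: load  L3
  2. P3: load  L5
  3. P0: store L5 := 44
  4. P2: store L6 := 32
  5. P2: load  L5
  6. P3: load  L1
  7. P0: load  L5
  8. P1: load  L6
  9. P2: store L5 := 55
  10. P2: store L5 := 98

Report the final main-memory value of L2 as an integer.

1. P3: load  L3  bus=[BusRd]  L3: P0=I P1=I P2=I P3=E  mem[L3]=80
2. P3: load  L5  bus=[BusRd]  L5: P0=I P1=I P2=I P3=E  mem[L5]=20
3. P0: store L5 := 44  bus=[BusRdX]  L5: P0=M P1=I P2=I P3=I  mem[L5]=20
4. P2: store L6 := 32  bus=[BusRdX]  L6: P0=I P1=I P2=M P3=I  mem[L6]=40
5. P2: load  L5  bus=[BusRd]  L5: P0=O P1=I P2=S P3=I  mem[L5]=20
6. P3: load  L1  bus=[BusRd]  L1: P0=I P1=I P2=I P3=E  mem[L1]=50
7. P0: load  L5  bus=[-]  L5: P0=O P1=I P2=S P3=I  mem[L5]=20
8. P1: load  L6  bus=[BusRd]  L6: P0=I P1=S P2=O P3=I  mem[L6]=40
9. P2: store L5 := 55  bus=[BusUpgr,Flush]  L5: P0=I P1=I P2=M P3=I  mem[L5]=44
10. P2: store L5 := 98  bus=[-]  L5: P0=I P1=I P2=M P3=I  mem[L5]=44

memory[L2] = 30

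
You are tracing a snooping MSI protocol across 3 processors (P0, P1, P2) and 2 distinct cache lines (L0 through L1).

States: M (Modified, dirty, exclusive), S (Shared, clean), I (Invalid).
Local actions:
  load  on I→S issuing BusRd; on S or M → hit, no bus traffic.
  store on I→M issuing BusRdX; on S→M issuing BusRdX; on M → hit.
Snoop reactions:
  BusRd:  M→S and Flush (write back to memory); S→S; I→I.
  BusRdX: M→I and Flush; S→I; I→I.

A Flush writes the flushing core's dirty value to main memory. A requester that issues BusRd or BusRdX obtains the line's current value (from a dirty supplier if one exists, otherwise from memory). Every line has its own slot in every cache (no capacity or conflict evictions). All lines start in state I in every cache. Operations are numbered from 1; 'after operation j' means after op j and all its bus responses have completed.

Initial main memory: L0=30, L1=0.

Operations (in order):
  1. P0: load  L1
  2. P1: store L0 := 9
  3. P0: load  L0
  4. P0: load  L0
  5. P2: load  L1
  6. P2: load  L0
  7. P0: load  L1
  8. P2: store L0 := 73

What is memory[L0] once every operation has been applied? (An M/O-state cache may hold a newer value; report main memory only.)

step 1: P0: load  L1  ⟶  SII  (L1)  txn=BusRd  M[L1]=0
step 2: P1: store L0 := 9  ⟶  IMI  (L0)  txn=BusRdX  M[L0]=30
step 3: P0: load  L0  ⟶  SSI  (L0)  txn=BusRd+Flush  M[L0]=9
step 4: P0: load  L0  ⟶  SSI  (L0)  txn=∅  M[L0]=9
step 5: P2: load  L1  ⟶  SIS  (L1)  txn=BusRd  M[L1]=0
step 6: P2: load  L0  ⟶  SSS  (L0)  txn=BusRd  M[L0]=9
step 7: P0: load  L1  ⟶  SIS  (L1)  txn=∅  M[L1]=0
step 8: P2: store L0 := 73  ⟶  IIM  (L0)  txn=BusRdX  M[L0]=9

memory[L0] = 9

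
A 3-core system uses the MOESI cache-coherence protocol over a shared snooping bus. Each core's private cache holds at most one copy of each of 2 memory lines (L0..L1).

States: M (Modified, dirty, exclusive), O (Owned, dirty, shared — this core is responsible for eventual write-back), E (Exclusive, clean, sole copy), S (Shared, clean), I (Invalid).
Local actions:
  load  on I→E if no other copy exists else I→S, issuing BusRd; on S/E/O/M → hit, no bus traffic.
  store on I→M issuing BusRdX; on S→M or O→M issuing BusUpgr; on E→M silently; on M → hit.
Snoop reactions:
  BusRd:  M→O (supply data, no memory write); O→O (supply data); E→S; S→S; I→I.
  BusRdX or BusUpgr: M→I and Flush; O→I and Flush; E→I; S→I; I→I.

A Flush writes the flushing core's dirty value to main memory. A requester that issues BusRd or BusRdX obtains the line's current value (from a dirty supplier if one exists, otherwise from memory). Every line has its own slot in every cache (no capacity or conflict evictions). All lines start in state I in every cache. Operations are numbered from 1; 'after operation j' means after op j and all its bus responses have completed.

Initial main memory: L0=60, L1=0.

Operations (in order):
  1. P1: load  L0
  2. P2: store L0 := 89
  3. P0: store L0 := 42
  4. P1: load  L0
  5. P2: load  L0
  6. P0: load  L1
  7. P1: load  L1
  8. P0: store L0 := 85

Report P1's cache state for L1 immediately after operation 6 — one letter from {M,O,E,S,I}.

[1] P1: load  L0 | P0:I, P1:E(60), P2:I | bus: BusRd
[2] P2: store L0 := 89 | P0:I, P1:I, P2:M(89) | bus: BusRdX
[3] P0: store L0 := 42 | P0:M(42), P1:I, P2:I | bus: BusRdX,Flush
[4] P1: load  L0 | P0:O(42), P1:S(42), P2:I | bus: BusRd
[5] P2: load  L0 | P0:O(42), P1:S(42), P2:S(42) | bus: BusRd
[6] P0: load  L1 | P0:E(0), P1:I, P2:I | bus: BusRd
[7] P1: load  L1 | P0:S(0), P1:S(0), P2:I | bus: BusRd
[8] P0: store L0 := 85 | P0:M(85), P1:I, P2:I | bus: BusUpgr

state = I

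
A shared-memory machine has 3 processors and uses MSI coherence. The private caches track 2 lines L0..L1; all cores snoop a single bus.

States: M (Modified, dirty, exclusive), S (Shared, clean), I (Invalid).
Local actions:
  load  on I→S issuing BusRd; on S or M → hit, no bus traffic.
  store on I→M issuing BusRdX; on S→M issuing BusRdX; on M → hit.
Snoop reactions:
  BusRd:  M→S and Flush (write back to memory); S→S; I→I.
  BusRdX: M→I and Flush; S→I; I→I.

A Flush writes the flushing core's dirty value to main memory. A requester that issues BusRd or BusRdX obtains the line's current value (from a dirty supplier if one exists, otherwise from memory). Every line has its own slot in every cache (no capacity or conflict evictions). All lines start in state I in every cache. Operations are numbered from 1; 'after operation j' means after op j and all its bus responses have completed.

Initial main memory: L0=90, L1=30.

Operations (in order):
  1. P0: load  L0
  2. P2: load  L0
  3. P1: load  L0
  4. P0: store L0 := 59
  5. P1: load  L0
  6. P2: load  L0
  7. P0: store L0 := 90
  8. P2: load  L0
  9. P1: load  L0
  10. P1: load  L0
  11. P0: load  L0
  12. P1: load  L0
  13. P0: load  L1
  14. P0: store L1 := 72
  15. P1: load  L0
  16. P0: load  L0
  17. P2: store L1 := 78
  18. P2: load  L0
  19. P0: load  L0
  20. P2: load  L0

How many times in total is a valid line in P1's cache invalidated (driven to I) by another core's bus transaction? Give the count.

invalidations = 2

1. P0: load  L0  bus=[BusRd]  L0: P0=S P1=I P2=I  mem[L0]=90
2. P2: load  L0  bus=[BusRd]  L0: P0=S P1=I P2=S  mem[L0]=90
3. P1: load  L0  bus=[BusRd]  L0: P0=S P1=S P2=S  mem[L0]=90
4. P0: store L0 := 59  bus=[BusRdX]  L0: P0=M P1=I P2=I  mem[L0]=90
5. P1: load  L0  bus=[BusRd,Flush]  L0: P0=S P1=S P2=I  mem[L0]=59
6. P2: load  L0  bus=[BusRd]  L0: P0=S P1=S P2=S  mem[L0]=59
7. P0: store L0 := 90  bus=[BusRdX]  L0: P0=M P1=I P2=I  mem[L0]=59
8. P2: load  L0  bus=[BusRd,Flush]  L0: P0=S P1=I P2=S  mem[L0]=90
9. P1: load  L0  bus=[BusRd]  L0: P0=S P1=S P2=S  mem[L0]=90
10. P1: load  L0  bus=[-]  L0: P0=S P1=S P2=S  mem[L0]=90
11. P0: load  L0  bus=[-]  L0: P0=S P1=S P2=S  mem[L0]=90
12. P1: load  L0  bus=[-]  L0: P0=S P1=S P2=S  mem[L0]=90
13. P0: load  L1  bus=[BusRd]  L1: P0=S P1=I P2=I  mem[L1]=30
14. P0: store L1 := 72  bus=[BusRdX]  L1: P0=M P1=I P2=I  mem[L1]=30
15. P1: load  L0  bus=[-]  L0: P0=S P1=S P2=S  mem[L0]=90
16. P0: load  L0  bus=[-]  L0: P0=S P1=S P2=S  mem[L0]=90
17. P2: store L1 := 78  bus=[BusRdX,Flush]  L1: P0=I P1=I P2=M  mem[L1]=72
18. P2: load  L0  bus=[-]  L0: P0=S P1=S P2=S  mem[L0]=90
19. P0: load  L0  bus=[-]  L0: P0=S P1=S P2=S  mem[L0]=90
20. P2: load  L0  bus=[-]  L0: P0=S P1=S P2=S  mem[L0]=90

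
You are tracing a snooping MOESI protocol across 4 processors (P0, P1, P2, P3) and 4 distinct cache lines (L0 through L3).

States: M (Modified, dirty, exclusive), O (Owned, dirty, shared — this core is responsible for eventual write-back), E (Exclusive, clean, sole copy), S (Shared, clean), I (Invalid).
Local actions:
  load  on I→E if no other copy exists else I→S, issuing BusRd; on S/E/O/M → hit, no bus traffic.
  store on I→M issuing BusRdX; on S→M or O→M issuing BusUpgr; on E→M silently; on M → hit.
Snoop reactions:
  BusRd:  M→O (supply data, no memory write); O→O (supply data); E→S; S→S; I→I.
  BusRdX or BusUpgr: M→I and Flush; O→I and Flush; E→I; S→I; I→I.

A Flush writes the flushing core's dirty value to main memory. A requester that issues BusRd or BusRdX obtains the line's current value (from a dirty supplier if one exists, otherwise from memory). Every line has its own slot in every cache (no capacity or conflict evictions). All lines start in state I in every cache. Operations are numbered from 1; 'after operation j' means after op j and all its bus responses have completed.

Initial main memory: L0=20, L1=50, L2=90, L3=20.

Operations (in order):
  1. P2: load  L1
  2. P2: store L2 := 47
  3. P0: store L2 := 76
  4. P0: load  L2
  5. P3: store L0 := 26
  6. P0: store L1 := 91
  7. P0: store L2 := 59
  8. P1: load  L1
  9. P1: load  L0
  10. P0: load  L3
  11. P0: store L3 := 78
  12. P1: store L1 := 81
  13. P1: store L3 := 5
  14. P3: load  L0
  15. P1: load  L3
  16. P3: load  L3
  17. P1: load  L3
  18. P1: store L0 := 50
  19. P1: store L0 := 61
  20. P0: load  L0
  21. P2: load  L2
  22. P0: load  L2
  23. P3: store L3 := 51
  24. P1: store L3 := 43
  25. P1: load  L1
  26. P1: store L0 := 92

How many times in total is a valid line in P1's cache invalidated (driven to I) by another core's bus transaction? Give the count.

invalidations = 1

1. P2: load  L1  bus=[BusRd]  L1: P0=I P1=I P2=E P3=I  mem[L1]=50
2. P2: store L2 := 47  bus=[BusRdX]  L2: P0=I P1=I P2=M P3=I  mem[L2]=90
3. P0: store L2 := 76  bus=[BusRdX,Flush]  L2: P0=M P1=I P2=I P3=I  mem[L2]=47
4. P0: load  L2  bus=[-]  L2: P0=M P1=I P2=I P3=I  mem[L2]=47
5. P3: store L0 := 26  bus=[BusRdX]  L0: P0=I P1=I P2=I P3=M  mem[L0]=20
6. P0: store L1 := 91  bus=[BusRdX]  L1: P0=M P1=I P2=I P3=I  mem[L1]=50
7. P0: store L2 := 59  bus=[-]  L2: P0=M P1=I P2=I P3=I  mem[L2]=47
8. P1: load  L1  bus=[BusRd]  L1: P0=O P1=S P2=I P3=I  mem[L1]=50
9. P1: load  L0  bus=[BusRd]  L0: P0=I P1=S P2=I P3=O  mem[L0]=20
10. P0: load  L3  bus=[BusRd]  L3: P0=E P1=I P2=I P3=I  mem[L3]=20
11. P0: store L3 := 78  bus=[-]  L3: P0=M P1=I P2=I P3=I  mem[L3]=20
12. P1: store L1 := 81  bus=[BusUpgr,Flush]  L1: P0=I P1=M P2=I P3=I  mem[L1]=91
13. P1: store L3 := 5  bus=[BusRdX,Flush]  L3: P0=I P1=M P2=I P3=I  mem[L3]=78
14. P3: load  L0  bus=[-]  L0: P0=I P1=S P2=I P3=O  mem[L0]=20
15. P1: load  L3  bus=[-]  L3: P0=I P1=M P2=I P3=I  mem[L3]=78
16. P3: load  L3  bus=[BusRd]  L3: P0=I P1=O P2=I P3=S  mem[L3]=78
17. P1: load  L3  bus=[-]  L3: P0=I P1=O P2=I P3=S  mem[L3]=78
18. P1: store L0 := 50  bus=[BusUpgr,Flush]  L0: P0=I P1=M P2=I P3=I  mem[L0]=26
19. P1: store L0 := 61  bus=[-]  L0: P0=I P1=M P2=I P3=I  mem[L0]=26
20. P0: load  L0  bus=[BusRd]  L0: P0=S P1=O P2=I P3=I  mem[L0]=26
21. P2: load  L2  bus=[BusRd]  L2: P0=O P1=I P2=S P3=I  mem[L2]=47
22. P0: load  L2  bus=[-]  L2: P0=O P1=I P2=S P3=I  mem[L2]=47
23. P3: store L3 := 51  bus=[BusUpgr,Flush]  L3: P0=I P1=I P2=I P3=M  mem[L3]=5
24. P1: store L3 := 43  bus=[BusRdX,Flush]  L3: P0=I P1=M P2=I P3=I  mem[L3]=51
25. P1: load  L1  bus=[-]  L1: P0=I P1=M P2=I P3=I  mem[L1]=91
26. P1: store L0 := 92  bus=[BusUpgr]  L0: P0=I P1=M P2=I P3=I  mem[L0]=26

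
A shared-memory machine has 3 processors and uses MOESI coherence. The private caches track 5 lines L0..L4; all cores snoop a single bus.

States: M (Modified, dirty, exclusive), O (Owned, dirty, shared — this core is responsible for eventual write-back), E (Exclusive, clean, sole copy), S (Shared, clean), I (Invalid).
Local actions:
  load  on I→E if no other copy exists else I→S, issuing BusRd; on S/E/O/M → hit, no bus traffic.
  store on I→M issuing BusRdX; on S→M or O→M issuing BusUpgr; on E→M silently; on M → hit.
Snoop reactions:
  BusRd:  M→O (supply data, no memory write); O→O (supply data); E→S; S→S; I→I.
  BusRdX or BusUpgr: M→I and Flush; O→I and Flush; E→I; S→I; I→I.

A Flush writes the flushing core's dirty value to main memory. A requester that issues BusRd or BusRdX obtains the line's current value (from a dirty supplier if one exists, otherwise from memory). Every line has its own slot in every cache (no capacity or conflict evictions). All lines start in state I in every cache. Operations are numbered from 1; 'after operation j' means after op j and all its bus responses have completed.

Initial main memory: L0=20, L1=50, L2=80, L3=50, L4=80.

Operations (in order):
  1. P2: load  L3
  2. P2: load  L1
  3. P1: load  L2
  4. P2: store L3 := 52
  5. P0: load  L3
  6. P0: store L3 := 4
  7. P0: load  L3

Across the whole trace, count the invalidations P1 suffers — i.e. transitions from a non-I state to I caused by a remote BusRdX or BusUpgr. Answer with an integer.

[1] P2: load  L3 | P0:I, P1:I, P2:E(50) | bus: BusRd
[2] P2: load  L1 | P0:I, P1:I, P2:E(50) | bus: BusRd
[3] P1: load  L2 | P0:I, P1:E(80), P2:I | bus: BusRd
[4] P2: store L3 := 52 | P0:I, P1:I, P2:M(52) | bus: none
[5] P0: load  L3 | P0:S(52), P1:I, P2:O(52) | bus: BusRd
[6] P0: store L3 := 4 | P0:M(4), P1:I, P2:I | bus: BusUpgr,Flush
[7] P0: load  L3 | P0:M(4), P1:I, P2:I | bus: none

invalidations = 0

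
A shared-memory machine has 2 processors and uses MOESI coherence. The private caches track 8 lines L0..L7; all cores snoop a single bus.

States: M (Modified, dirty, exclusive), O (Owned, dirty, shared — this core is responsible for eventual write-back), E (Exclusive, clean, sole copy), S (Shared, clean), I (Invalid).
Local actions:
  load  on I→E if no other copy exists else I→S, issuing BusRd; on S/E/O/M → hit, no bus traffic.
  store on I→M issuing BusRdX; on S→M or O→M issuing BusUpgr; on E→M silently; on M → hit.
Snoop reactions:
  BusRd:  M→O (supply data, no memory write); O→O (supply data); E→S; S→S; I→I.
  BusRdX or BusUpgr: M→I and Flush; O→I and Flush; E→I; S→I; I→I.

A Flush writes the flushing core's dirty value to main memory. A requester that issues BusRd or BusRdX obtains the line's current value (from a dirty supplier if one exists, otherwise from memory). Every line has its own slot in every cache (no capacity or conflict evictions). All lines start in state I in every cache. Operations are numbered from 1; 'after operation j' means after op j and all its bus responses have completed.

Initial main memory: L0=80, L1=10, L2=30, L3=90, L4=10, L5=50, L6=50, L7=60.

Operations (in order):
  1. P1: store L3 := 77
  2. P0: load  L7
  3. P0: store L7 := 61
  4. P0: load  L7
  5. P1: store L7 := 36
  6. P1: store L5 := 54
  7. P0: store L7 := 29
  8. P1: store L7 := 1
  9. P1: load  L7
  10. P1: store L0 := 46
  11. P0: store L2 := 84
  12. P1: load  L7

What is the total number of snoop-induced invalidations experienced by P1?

[1] P1: store L3 := 77 | P0:I, P1:M(77) | bus: BusRdX
[2] P0: load  L7 | P0:E(60), P1:I | bus: BusRd
[3] P0: store L7 := 61 | P0:M(61), P1:I | bus: none
[4] P0: load  L7 | P0:M(61), P1:I | bus: none
[5] P1: store L7 := 36 | P0:I, P1:M(36) | bus: BusRdX,Flush
[6] P1: store L5 := 54 | P0:I, P1:M(54) | bus: BusRdX
[7] P0: store L7 := 29 | P0:M(29), P1:I | bus: BusRdX,Flush
[8] P1: store L7 := 1 | P0:I, P1:M(1) | bus: BusRdX,Flush
[9] P1: load  L7 | P0:I, P1:M(1) | bus: none
[10] P1: store L0 := 46 | P0:I, P1:M(46) | bus: BusRdX
[11] P0: store L2 := 84 | P0:M(84), P1:I | bus: BusRdX
[12] P1: load  L7 | P0:I, P1:M(1) | bus: none

invalidations = 1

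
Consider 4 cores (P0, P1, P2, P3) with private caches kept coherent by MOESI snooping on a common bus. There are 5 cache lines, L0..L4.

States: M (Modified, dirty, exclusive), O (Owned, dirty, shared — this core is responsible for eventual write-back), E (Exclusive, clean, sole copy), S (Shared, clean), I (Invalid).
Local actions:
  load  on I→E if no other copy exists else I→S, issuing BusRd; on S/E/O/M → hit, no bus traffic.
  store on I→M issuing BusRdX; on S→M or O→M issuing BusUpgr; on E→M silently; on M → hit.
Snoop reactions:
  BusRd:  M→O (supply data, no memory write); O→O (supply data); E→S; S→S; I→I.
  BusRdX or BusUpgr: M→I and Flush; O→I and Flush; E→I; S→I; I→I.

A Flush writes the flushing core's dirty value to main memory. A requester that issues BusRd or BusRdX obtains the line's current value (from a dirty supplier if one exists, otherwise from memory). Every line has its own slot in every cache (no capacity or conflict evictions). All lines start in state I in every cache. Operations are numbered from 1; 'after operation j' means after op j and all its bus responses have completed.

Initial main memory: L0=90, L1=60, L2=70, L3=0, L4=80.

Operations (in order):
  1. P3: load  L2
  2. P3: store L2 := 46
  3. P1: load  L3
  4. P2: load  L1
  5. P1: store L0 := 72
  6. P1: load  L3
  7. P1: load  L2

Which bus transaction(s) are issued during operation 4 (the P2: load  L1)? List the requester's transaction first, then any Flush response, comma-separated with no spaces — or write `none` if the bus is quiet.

  op1 P3: load  L2 → I/I/I/E on L2; bus BusRd; mem=70
  op2 P3: store L2 := 46 → I/I/I/M on L2; bus (none); mem=70
  op3 P1: load  L3 → I/E/I/I on L3; bus BusRd; mem=0
  op4 P2: load  L1 → I/I/E/I on L1; bus BusRd; mem=60
  op5 P1: store L0 := 72 → I/M/I/I on L0; bus BusRdX; mem=90
  op6 P1: load  L3 → I/E/I/I on L3; bus (none); mem=0
  op7 P1: load  L2 → I/S/I/O on L2; bus BusRd; mem=70

bus = BusRd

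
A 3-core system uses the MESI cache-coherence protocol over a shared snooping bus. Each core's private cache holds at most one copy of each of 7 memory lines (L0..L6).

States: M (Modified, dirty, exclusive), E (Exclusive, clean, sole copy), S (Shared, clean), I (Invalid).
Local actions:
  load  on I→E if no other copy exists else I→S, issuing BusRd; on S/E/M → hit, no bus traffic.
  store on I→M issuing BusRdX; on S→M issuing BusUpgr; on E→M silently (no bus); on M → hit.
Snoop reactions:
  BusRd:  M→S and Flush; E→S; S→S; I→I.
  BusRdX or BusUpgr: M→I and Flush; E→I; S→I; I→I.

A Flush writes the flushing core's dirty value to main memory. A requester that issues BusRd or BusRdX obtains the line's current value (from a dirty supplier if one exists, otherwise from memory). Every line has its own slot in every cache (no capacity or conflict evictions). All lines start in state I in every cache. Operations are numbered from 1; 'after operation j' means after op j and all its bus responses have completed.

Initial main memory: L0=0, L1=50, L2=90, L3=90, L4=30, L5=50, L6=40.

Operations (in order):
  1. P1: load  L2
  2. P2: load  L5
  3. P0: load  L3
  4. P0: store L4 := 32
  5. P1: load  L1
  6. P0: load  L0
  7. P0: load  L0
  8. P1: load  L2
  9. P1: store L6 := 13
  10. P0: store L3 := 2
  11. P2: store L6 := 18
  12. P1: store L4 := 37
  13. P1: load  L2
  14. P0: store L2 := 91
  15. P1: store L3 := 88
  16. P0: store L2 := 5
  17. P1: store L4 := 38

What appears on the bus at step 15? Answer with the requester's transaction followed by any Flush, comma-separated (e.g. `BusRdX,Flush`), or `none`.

bus = BusRdX,Flush

1. P1: load  L2  bus=[BusRd]  L2: P0=I P1=E P2=I  mem[L2]=90
2. P2: load  L5  bus=[BusRd]  L5: P0=I P1=I P2=E  mem[L5]=50
3. P0: load  L3  bus=[BusRd]  L3: P0=E P1=I P2=I  mem[L3]=90
4. P0: store L4 := 32  bus=[BusRdX]  L4: P0=M P1=I P2=I  mem[L4]=30
5. P1: load  L1  bus=[BusRd]  L1: P0=I P1=E P2=I  mem[L1]=50
6. P0: load  L0  bus=[BusRd]  L0: P0=E P1=I P2=I  mem[L0]=0
7. P0: load  L0  bus=[-]  L0: P0=E P1=I P2=I  mem[L0]=0
8. P1: load  L2  bus=[-]  L2: P0=I P1=E P2=I  mem[L2]=90
9. P1: store L6 := 13  bus=[BusRdX]  L6: P0=I P1=M P2=I  mem[L6]=40
10. P0: store L3 := 2  bus=[-]  L3: P0=M P1=I P2=I  mem[L3]=90
11. P2: store L6 := 18  bus=[BusRdX,Flush]  L6: P0=I P1=I P2=M  mem[L6]=13
12. P1: store L4 := 37  bus=[BusRdX,Flush]  L4: P0=I P1=M P2=I  mem[L4]=32
13. P1: load  L2  bus=[-]  L2: P0=I P1=E P2=I  mem[L2]=90
14. P0: store L2 := 91  bus=[BusRdX]  L2: P0=M P1=I P2=I  mem[L2]=90
15. P1: store L3 := 88  bus=[BusRdX,Flush]  L3: P0=I P1=M P2=I  mem[L3]=2
16. P0: store L2 := 5  bus=[-]  L2: P0=M P1=I P2=I  mem[L2]=90
17. P1: store L4 := 38  bus=[-]  L4: P0=I P1=M P2=I  mem[L4]=32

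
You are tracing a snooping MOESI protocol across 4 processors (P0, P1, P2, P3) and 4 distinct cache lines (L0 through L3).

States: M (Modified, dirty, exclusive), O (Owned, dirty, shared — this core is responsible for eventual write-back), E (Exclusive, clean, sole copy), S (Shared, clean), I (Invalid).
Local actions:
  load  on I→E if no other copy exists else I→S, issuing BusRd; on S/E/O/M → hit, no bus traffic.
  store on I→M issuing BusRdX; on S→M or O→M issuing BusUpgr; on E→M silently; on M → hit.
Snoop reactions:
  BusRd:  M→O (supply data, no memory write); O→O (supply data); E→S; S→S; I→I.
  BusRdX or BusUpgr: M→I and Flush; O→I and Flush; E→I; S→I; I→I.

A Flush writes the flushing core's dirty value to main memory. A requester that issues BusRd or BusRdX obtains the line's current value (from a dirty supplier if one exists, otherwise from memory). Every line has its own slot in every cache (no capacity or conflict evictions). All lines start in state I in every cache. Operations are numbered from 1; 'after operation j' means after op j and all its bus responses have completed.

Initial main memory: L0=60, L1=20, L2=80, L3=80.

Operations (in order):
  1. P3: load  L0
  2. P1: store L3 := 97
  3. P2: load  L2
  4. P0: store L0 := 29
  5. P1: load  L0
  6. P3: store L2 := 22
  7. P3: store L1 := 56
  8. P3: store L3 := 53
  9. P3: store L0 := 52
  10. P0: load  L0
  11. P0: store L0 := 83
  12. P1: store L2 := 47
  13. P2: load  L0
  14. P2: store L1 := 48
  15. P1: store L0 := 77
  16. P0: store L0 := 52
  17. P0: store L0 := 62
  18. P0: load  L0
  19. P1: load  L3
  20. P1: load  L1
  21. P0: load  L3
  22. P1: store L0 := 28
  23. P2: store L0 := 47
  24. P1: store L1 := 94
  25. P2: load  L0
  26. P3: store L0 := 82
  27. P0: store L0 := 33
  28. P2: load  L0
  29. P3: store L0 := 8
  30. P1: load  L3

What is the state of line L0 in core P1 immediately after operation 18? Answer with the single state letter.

1. P3: load  L0  bus=[BusRd]  L0: P0=I P1=I P2=I P3=E  mem[L0]=60
2. P1: store L3 := 97  bus=[BusRdX]  L3: P0=I P1=M P2=I P3=I  mem[L3]=80
3. P2: load  L2  bus=[BusRd]  L2: P0=I P1=I P2=E P3=I  mem[L2]=80
4. P0: store L0 := 29  bus=[BusRdX]  L0: P0=M P1=I P2=I P3=I  mem[L0]=60
5. P1: load  L0  bus=[BusRd]  L0: P0=O P1=S P2=I P3=I  mem[L0]=60
6. P3: store L2 := 22  bus=[BusRdX]  L2: P0=I P1=I P2=I P3=M  mem[L2]=80
7. P3: store L1 := 56  bus=[BusRdX]  L1: P0=I P1=I P2=I P3=M  mem[L1]=20
8. P3: store L3 := 53  bus=[BusRdX,Flush]  L3: P0=I P1=I P2=I P3=M  mem[L3]=97
9. P3: store L0 := 52  bus=[BusRdX,Flush]  L0: P0=I P1=I P2=I P3=M  mem[L0]=29
10. P0: load  L0  bus=[BusRd]  L0: P0=S P1=I P2=I P3=O  mem[L0]=29
11. P0: store L0 := 83  bus=[BusUpgr,Flush]  L0: P0=M P1=I P2=I P3=I  mem[L0]=52
12. P1: store L2 := 47  bus=[BusRdX,Flush]  L2: P0=I P1=M P2=I P3=I  mem[L2]=22
13. P2: load  L0  bus=[BusRd]  L0: P0=O P1=I P2=S P3=I  mem[L0]=52
14. P2: store L1 := 48  bus=[BusRdX,Flush]  L1: P0=I P1=I P2=M P3=I  mem[L1]=56
15. P1: store L0 := 77  bus=[BusRdX,Flush]  L0: P0=I P1=M P2=I P3=I  mem[L0]=83
16. P0: store L0 := 52  bus=[BusRdX,Flush]  L0: P0=M P1=I P2=I P3=I  mem[L0]=77
17. P0: store L0 := 62  bus=[-]  L0: P0=M P1=I P2=I P3=I  mem[L0]=77
18. P0: load  L0  bus=[-]  L0: P0=M P1=I P2=I P3=I  mem[L0]=77
19. P1: load  L3  bus=[BusRd]  L3: P0=I P1=S P2=I P3=O  mem[L3]=97
20. P1: load  L1  bus=[BusRd]  L1: P0=I P1=S P2=O P3=I  mem[L1]=56
21. P0: load  L3  bus=[BusRd]  L3: P0=S P1=S P2=I P3=O  mem[L3]=97
22. P1: store L0 := 28  bus=[BusRdX,Flush]  L0: P0=I P1=M P2=I P3=I  mem[L0]=62
23. P2: store L0 := 47  bus=[BusRdX,Flush]  L0: P0=I P1=I P2=M P3=I  mem[L0]=28
24. P1: store L1 := 94  bus=[BusUpgr,Flush]  L1: P0=I P1=M P2=I P3=I  mem[L1]=48
25. P2: load  L0  bus=[-]  L0: P0=I P1=I P2=M P3=I  mem[L0]=28
26. P3: store L0 := 82  bus=[BusRdX,Flush]  L0: P0=I P1=I P2=I P3=M  mem[L0]=47
27. P0: store L0 := 33  bus=[BusRdX,Flush]  L0: P0=M P1=I P2=I P3=I  mem[L0]=82
28. P2: load  L0  bus=[BusRd]  L0: P0=O P1=I P2=S P3=I  mem[L0]=82
29. P3: store L0 := 8  bus=[BusRdX,Flush]  L0: P0=I P1=I P2=I P3=M  mem[L0]=33
30. P1: load  L3  bus=[-]  L3: P0=S P1=S P2=I P3=O  mem[L3]=97

state = I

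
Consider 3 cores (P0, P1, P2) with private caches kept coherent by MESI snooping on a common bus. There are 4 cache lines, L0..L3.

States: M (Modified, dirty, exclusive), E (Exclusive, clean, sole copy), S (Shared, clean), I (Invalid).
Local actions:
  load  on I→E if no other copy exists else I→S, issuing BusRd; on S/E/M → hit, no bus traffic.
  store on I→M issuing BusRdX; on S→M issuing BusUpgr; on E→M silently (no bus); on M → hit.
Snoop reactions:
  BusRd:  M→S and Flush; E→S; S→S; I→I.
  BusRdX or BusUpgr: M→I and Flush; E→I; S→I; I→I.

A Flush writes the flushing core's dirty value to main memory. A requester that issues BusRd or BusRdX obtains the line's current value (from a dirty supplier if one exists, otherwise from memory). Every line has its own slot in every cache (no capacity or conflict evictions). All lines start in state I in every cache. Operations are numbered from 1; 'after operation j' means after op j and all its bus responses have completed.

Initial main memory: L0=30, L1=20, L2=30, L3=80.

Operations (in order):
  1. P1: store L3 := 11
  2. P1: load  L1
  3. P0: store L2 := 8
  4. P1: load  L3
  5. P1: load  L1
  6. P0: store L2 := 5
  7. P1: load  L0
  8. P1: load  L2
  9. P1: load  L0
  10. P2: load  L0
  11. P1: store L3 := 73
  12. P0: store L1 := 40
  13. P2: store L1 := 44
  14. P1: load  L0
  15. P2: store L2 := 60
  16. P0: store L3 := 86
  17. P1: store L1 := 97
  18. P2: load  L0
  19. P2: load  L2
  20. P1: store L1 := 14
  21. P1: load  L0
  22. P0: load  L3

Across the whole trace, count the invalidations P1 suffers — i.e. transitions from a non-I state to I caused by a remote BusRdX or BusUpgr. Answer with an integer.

invalidations = 3

  op1 P1: store L3 := 11 → I/M/I on L3; bus BusRdX; mem=80
  op2 P1: load  L1 → I/E/I on L1; bus BusRd; mem=20
  op3 P0: store L2 := 8 → M/I/I on L2; bus BusRdX; mem=30
  op4 P1: load  L3 → I/M/I on L3; bus (none); mem=80
  op5 P1: load  L1 → I/E/I on L1; bus (none); mem=20
  op6 P0: store L2 := 5 → M/I/I on L2; bus (none); mem=30
  op7 P1: load  L0 → I/E/I on L0; bus BusRd; mem=30
  op8 P1: load  L2 → S/S/I on L2; bus BusRd Flush; mem=5
  op9 P1: load  L0 → I/E/I on L0; bus (none); mem=30
  op10 P2: load  L0 → I/S/S on L0; bus BusRd; mem=30
  op11 P1: store L3 := 73 → I/M/I on L3; bus (none); mem=80
  op12 P0: store L1 := 40 → M/I/I on L1; bus BusRdX; mem=20
  op13 P2: store L1 := 44 → I/I/M on L1; bus BusRdX Flush; mem=40
  op14 P1: load  L0 → I/S/S on L0; bus (none); mem=30
  op15 P2: store L2 := 60 → I/I/M on L2; bus BusRdX; mem=5
  op16 P0: store L3 := 86 → M/I/I on L3; bus BusRdX Flush; mem=73
  op17 P1: store L1 := 97 → I/M/I on L1; bus BusRdX Flush; mem=44
  op18 P2: load  L0 → I/S/S on L0; bus (none); mem=30
  op19 P2: load  L2 → I/I/M on L2; bus (none); mem=5
  op20 P1: store L1 := 14 → I/M/I on L1; bus (none); mem=44
  op21 P1: load  L0 → I/S/S on L0; bus (none); mem=30
  op22 P0: load  L3 → M/I/I on L3; bus (none); mem=73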